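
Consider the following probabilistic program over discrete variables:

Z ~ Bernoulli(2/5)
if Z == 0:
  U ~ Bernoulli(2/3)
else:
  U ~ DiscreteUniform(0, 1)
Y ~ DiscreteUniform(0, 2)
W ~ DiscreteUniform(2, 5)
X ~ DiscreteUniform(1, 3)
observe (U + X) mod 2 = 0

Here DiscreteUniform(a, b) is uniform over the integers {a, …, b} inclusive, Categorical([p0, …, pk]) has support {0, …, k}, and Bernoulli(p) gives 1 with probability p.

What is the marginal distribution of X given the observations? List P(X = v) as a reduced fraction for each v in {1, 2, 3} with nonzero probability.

Enumerate traces; 72 have nonzero weight after conditioning:
  (Z=0, U=0, Y=0, W=2, X=2) weight 1/180
  (Z=0, U=0, Y=0, W=3, X=2) weight 1/180
  (Z=0, U=0, Y=0, W=4, X=2) weight 1/180
  (Z=0, U=0, Y=0, W=5, X=2) weight 1/180
  (Z=0, U=0, Y=1, W=2, X=2) weight 1/180
  (Z=0, U=0, Y=1, W=3, X=2) weight 1/180
  (Z=0, U=0, Y=1, W=4, X=2) weight 1/180
  (Z=0, U=0, Y=1, W=5, X=2) weight 1/180
  (Z=0, U=1, Y=0, W=2, X=1) weight 1/90
  (Z=0, U=1, Y=0, W=2, X=3) weight 1/90
  … 62 more
Group by X:
  weight(X=1) = 1/5
  weight(X=2) = 2/15
  weight(X=3) = 1/5
Total weight = 1/5 + 2/15 + 1/5 = 8/15
P(X=1 | obs) = 1/5 / 8/15 = 3/8
P(X=2 | obs) = 2/15 / 8/15 = 1/4
P(X=3 | obs) = 1/5 / 8/15 = 3/8

P(X=1) = 3/8, P(X=2) = 1/4, P(X=3) = 3/8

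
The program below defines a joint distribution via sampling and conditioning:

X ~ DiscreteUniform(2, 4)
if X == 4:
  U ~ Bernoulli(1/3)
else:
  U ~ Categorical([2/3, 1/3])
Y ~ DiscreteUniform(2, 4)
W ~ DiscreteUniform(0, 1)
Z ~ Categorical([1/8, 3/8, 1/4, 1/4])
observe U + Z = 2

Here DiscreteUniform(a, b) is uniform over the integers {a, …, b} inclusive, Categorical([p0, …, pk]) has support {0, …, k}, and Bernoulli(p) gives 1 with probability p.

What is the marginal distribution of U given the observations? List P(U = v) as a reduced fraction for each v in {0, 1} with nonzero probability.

Enumerate traces; 36 have nonzero weight after conditioning:
  (X=2, U=0, Y=2, W=0, Z=2) weight 1/108
  (X=2, U=0, Y=2, W=1, Z=2) weight 1/108
  (X=2, U=0, Y=3, W=0, Z=2) weight 1/108
  (X=2, U=0, Y=3, W=1, Z=2) weight 1/108
  (X=2, U=0, Y=4, W=0, Z=2) weight 1/108
  (X=2, U=0, Y=4, W=1, Z=2) weight 1/108
  (X=2, U=1, Y=2, W=0, Z=1) weight 1/144
  (X=2, U=1, Y=2, W=1, Z=1) weight 1/144
  … 28 more
Group by U:
  weight(U=0) = 1/6
  weight(U=1) = 1/8
Total weight = 1/6 + 1/8 = 7/24
P(U=0 | obs) = 1/6 / 7/24 = 4/7
P(U=1 | obs) = 1/8 / 7/24 = 3/7

P(U=0) = 4/7, P(U=1) = 3/7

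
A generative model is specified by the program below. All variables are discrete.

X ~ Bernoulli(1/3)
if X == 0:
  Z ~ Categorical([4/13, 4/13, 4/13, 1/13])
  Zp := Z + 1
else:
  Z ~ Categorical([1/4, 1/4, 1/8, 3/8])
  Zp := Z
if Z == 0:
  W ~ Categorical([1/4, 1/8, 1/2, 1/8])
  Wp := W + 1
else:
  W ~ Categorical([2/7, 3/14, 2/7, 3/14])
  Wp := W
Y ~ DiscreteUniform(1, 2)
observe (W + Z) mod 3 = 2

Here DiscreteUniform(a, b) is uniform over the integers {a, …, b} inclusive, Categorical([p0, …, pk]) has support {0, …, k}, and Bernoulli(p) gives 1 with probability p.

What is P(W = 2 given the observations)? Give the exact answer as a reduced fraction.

Enumerate traces; 20 have nonzero weight after conditioning:
  (X=0, Z=0, W=2, Y=1) weight 2/39
  (X=0, Z=0, W=2, Y=2) weight 2/39
  (X=0, Z=1, W=1, Y=1) weight 2/91
  (X=0, Z=1, W=1, Y=2) weight 2/91
  (X=0, Z=2, W=0, Y=1) weight 8/273
  (X=0, Z=2, W=0, Y=2) weight 8/273
  (X=0, Z=2, W=3, Y=1) weight 2/91
  (X=0, Z=2, W=3, Y=2) weight 2/91
  … 12 more
Group by W:
  weight(W=0) = 11/156
  weight(W=1) = 45/728
  weight(W=2) = 425/2184
  weight(W=3) = 11/208
Total weight = 11/156 + 45/728 + 425/2184 + 11/208 = 79/208
P(W=0 | obs) = 11/156 / 79/208 = 44/237
P(W=1 | obs) = 45/728 / 79/208 = 90/553
P(W=2 | obs) = 425/2184 / 79/208 = 850/1659
P(W=3 | obs) = 11/208 / 79/208 = 11/79

P(W = 2 | obs) = 850/1659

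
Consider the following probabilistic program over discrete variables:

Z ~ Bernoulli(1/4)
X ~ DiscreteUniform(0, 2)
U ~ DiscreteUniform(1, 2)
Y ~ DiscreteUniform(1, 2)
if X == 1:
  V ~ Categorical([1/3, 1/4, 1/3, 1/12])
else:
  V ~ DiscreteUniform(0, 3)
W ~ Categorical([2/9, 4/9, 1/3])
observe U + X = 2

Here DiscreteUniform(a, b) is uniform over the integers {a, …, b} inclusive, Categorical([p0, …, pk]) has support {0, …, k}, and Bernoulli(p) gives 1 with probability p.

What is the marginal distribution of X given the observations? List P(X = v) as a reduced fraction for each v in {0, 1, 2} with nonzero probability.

P(X=0) = 1/2, P(X=1) = 1/2

Enumerate traces; 96 have nonzero weight after conditioning:
  (Z=0, X=0, U=2, Y=1, V=0, W=0) weight 1/288
  (Z=0, X=0, U=2, Y=1, V=0, W=1) weight 1/144
  (Z=0, X=0, U=2, Y=1, V=0, W=2) weight 1/192
  (Z=0, X=0, U=2, Y=1, V=1, W=0) weight 1/288
  (Z=0, X=0, U=2, Y=1, V=1, W=1) weight 1/144
  (Z=0, X=0, U=2, Y=1, V=1, W=2) weight 1/192
  (Z=0, X=0, U=2, Y=1, V=2, W=0) weight 1/288
  (Z=0, X=0, U=2, Y=1, V=2, W=1) weight 1/144
  (Z=0, X=1, U=1, Y=1, V=0, W=0) weight 1/216
  … 87 more
Group by X:
  weight(X=0) = 1/6
  weight(X=1) = 1/6
Total weight = 1/6 + 1/6 = 1/3
P(X=0 | obs) = 1/6 / 1/3 = 1/2
P(X=1 | obs) = 1/6 / 1/3 = 1/2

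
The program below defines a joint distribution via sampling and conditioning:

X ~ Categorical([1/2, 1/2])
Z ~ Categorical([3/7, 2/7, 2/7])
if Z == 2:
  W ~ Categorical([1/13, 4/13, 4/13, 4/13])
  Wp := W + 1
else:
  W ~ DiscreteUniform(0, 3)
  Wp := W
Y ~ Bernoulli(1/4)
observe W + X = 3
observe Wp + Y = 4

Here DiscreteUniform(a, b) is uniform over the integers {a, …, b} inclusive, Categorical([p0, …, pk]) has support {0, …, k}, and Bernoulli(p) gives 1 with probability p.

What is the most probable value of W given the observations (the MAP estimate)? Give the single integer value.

Enumerate traces; 4 have nonzero weight after conditioning:
  (X=0, Z=0, W=3, Y=1) weight 3/224
  (X=0, Z=1, W=3, Y=1) weight 1/112
  (X=0, Z=2, W=3, Y=0) weight 3/91
  (X=1, Z=2, W=2, Y=1) weight 1/91
Group by W:
  weight(W=2) = 1/91
  weight(W=3) = 23/416
Total weight = 1/91 + 23/416 = 193/2912
P(W=2 | obs) = 1/91 / 193/2912 = 32/193
P(W=3 | obs) = 23/416 / 193/2912 = 161/193
argmax = 3

argmax_v P(W = v | obs) = 3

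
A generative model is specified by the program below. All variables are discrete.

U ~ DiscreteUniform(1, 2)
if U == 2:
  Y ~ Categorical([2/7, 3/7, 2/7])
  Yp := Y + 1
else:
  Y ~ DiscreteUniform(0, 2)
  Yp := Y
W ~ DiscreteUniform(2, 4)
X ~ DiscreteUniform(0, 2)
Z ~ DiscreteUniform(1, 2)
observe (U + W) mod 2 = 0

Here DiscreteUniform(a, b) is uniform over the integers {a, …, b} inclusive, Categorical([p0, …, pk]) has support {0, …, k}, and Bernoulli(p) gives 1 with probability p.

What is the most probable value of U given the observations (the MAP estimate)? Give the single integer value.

Enumerate traces; 54 have nonzero weight after conditioning:
  (U=1, Y=0, W=3, X=0, Z=1) weight 1/108
  (U=1, Y=0, W=3, X=0, Z=2) weight 1/108
  (U=1, Y=0, W=3, X=1, Z=1) weight 1/108
  (U=1, Y=0, W=3, X=1, Z=2) weight 1/108
  (U=1, Y=0, W=3, X=2, Z=1) weight 1/108
  (U=1, Y=0, W=3, X=2, Z=2) weight 1/108
  (U=1, Y=1, W=3, X=0, Z=1) weight 1/108
  (U=1, Y=1, W=3, X=0, Z=2) weight 1/108
  (U=2, Y=0, W=2, X=0, Z=1) weight 1/126
  … 45 more
Group by U:
  weight(U=1) = 1/6
  weight(U=2) = 1/3
Total weight = 1/6 + 1/3 = 1/2
P(U=1 | obs) = 1/6 / 1/2 = 1/3
P(U=2 | obs) = 1/3 / 1/2 = 2/3
argmax = 2

argmax_v P(U = v | obs) = 2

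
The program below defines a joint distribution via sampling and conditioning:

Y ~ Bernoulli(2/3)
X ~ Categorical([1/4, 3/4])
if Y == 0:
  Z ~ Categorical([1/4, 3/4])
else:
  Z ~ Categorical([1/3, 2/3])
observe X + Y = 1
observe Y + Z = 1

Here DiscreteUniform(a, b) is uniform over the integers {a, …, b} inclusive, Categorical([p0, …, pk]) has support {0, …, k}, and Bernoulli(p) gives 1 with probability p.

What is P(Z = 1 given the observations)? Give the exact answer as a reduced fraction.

Enumerate traces; 2 have nonzero weight after conditioning:
  (Y=0, X=1, Z=1) weight 3/16
  (Y=1, X=0, Z=0) weight 1/18
Group by Z:
  weight(Z=0) = 1/18
  weight(Z=1) = 3/16
Total weight = 1/18 + 3/16 = 35/144
P(Z=0 | obs) = 1/18 / 35/144 = 8/35
P(Z=1 | obs) = 3/16 / 35/144 = 27/35

P(Z = 1 | obs) = 27/35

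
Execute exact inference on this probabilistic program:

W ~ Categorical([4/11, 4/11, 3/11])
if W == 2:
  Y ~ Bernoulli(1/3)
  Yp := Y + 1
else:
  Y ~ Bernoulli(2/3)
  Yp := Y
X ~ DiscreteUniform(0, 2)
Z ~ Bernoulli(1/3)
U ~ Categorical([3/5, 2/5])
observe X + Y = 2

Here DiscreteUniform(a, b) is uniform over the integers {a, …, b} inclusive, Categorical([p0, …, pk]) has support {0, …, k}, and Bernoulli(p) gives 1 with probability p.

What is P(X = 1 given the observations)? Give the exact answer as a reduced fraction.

P(X = 1 | obs) = 19/33

Enumerate traces; 24 have nonzero weight after conditioning:
  (W=0, Y=0, X=2, Z=0, U=0) weight 8/495
  (W=0, Y=0, X=2, Z=0, U=1) weight 16/1485
  (W=0, Y=0, X=2, Z=1, U=0) weight 4/495
  (W=0, Y=0, X=2, Z=1, U=1) weight 8/1485
  (W=0, Y=1, X=1, Z=0, U=0) weight 16/495
  (W=0, Y=1, X=1, Z=0, U=1) weight 32/1485
  (W=0, Y=1, X=1, Z=1, U=0) weight 8/495
  (W=0, Y=1, X=1, Z=1, U=1) weight 16/1485
  … 16 more
Group by X:
  weight(X=1) = 19/99
  weight(X=2) = 14/99
Total weight = 19/99 + 14/99 = 1/3
P(X=1 | obs) = 19/99 / 1/3 = 19/33
P(X=2 | obs) = 14/99 / 1/3 = 14/33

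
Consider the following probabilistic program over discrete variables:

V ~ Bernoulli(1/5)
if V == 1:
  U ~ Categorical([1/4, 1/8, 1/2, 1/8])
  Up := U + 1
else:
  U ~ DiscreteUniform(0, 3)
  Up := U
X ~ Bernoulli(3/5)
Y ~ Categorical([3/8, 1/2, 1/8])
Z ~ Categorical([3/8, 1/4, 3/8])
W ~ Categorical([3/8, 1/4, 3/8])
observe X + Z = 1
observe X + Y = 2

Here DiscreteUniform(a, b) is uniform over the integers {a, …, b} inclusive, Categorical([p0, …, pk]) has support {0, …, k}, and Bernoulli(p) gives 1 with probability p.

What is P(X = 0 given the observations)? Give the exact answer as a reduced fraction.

P(X = 0 | obs) = 1/10

Enumerate traces; 48 have nonzero weight after conditioning:
  (V=0, U=0, X=0, Y=2, Z=1, W=0) weight 3/3200
  (V=0, U=0, X=0, Y=2, Z=1, W=1) weight 1/1600
  (V=0, U=0, X=0, Y=2, Z=1, W=2) weight 3/3200
  (V=0, U=0, X=1, Y=1, Z=0, W=0) weight 27/3200
  (V=0, U=0, X=1, Y=1, Z=0, W=1) weight 9/1600
  (V=0, U=0, X=1, Y=1, Z=0, W=2) weight 27/3200
  (V=0, U=1, X=0, Y=2, Z=1, W=0) weight 3/3200
  (V=0, U=1, X=0, Y=2, Z=1, W=1) weight 1/1600
  … 40 more
Group by X:
  weight(X=0) = 1/80
  weight(X=1) = 9/80
Total weight = 1/80 + 9/80 = 1/8
P(X=0 | obs) = 1/80 / 1/8 = 1/10
P(X=1 | obs) = 9/80 / 1/8 = 9/10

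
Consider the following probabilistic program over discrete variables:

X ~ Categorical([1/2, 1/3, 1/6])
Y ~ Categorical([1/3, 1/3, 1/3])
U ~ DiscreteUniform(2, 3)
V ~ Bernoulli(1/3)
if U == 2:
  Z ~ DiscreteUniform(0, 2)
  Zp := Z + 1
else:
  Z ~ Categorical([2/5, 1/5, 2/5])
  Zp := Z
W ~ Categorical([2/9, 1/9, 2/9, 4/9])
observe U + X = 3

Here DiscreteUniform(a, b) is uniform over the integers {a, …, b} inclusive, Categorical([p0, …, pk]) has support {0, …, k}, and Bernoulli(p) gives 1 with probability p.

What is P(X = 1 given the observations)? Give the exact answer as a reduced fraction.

P(X = 1 | obs) = 2/5

Enumerate traces; 144 have nonzero weight after conditioning:
  (X=0, Y=0, U=3, V=0, Z=0, W=0) weight 2/405
  (X=0, Y=0, U=3, V=0, Z=0, W=1) weight 1/405
  (X=0, Y=0, U=3, V=0, Z=0, W=2) weight 2/405
  (X=0, Y=0, U=3, V=0, Z=0, W=3) weight 4/405
  (X=0, Y=0, U=3, V=0, Z=1, W=0) weight 1/405
  (X=0, Y=0, U=3, V=0, Z=1, W=1) weight 1/810
  (X=0, Y=0, U=3, V=0, Z=1, W=2) weight 1/405
  (X=0, Y=0, U=3, V=0, Z=1, W=3) weight 2/405
  (X=1, Y=0, U=2, V=0, Z=0, W=0) weight 2/729
  … 135 more
Group by X:
  weight(X=0) = 1/4
  weight(X=1) = 1/6
Total weight = 1/4 + 1/6 = 5/12
P(X=0 | obs) = 1/4 / 5/12 = 3/5
P(X=1 | obs) = 1/6 / 5/12 = 2/5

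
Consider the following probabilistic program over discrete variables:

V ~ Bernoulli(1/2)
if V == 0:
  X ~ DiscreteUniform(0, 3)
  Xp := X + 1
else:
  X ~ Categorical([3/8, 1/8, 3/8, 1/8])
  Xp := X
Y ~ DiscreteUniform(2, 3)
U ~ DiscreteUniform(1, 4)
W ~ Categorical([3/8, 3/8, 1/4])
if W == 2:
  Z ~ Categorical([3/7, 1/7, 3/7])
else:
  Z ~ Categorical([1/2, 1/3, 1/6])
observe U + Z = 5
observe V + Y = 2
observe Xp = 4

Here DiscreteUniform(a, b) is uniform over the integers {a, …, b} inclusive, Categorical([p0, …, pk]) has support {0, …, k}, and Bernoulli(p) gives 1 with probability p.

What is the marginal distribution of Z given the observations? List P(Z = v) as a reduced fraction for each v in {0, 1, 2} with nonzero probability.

Enumerate traces; 6 have nonzero weight after conditioning:
  (V=0, X=3, Y=2, U=3, W=0, Z=2) weight 1/1024
  (V=0, X=3, Y=2, U=3, W=1, Z=2) weight 1/1024
  (V=0, X=3, Y=2, U=3, W=2, Z=2) weight 3/1792
  (V=0, X=3, Y=2, U=4, W=0, Z=1) weight 1/512
  (V=0, X=3, Y=2, U=4, W=1, Z=1) weight 1/512
  (V=0, X=3, Y=2, U=4, W=2, Z=1) weight 1/1792
Group by Z:
  weight(Z=1) = 1/224
  weight(Z=2) = 13/3584
Total weight = 1/224 + 13/3584 = 29/3584
P(Z=1 | obs) = 1/224 / 29/3584 = 16/29
P(Z=2 | obs) = 13/3584 / 29/3584 = 13/29

P(Z=1) = 16/29, P(Z=2) = 13/29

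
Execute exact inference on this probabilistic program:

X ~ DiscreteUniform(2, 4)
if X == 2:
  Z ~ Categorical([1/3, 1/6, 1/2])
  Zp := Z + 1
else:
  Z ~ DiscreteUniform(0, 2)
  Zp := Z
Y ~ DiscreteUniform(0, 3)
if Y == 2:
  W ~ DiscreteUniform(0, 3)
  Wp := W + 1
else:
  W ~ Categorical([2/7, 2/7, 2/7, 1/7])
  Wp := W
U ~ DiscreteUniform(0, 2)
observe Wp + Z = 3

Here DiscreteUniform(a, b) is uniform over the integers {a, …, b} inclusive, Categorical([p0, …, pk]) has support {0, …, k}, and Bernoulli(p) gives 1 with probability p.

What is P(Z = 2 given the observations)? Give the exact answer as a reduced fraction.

Enumerate traces; 108 have nonzero weight after conditioning:
  (X=2, Z=0, Y=0, W=3, U=0) weight 1/756
  (X=2, Z=0, Y=0, W=3, U=1) weight 1/756
  (X=2, Z=0, Y=0, W=3, U=2) weight 1/756
  (X=2, Z=0, Y=1, W=3, U=0) weight 1/756
  (X=2, Z=0, Y=1, W=3, U=1) weight 1/756
  (X=2, Z=0, Y=1, W=3, U=2) weight 1/756
  (X=2, Z=0, Y=2, W=2, U=0) weight 1/432
  (X=2, Z=0, Y=2, W=2, U=1) weight 1/432
  (X=2, Z=1, Y=0, W=2, U=0) weight 1/756
  (X=2, Z=2, Y=0, W=1, U=0) weight 1/252
  … 98 more
Group by Z:
  weight(Z=0) = 19/336
  weight(Z=1) = 155/2016
  weight(Z=2) = 31/288
Total weight = 19/336 + 155/2016 + 31/288 = 27/112
P(Z=0 | obs) = 19/336 / 27/112 = 19/81
P(Z=1 | obs) = 155/2016 / 27/112 = 155/486
P(Z=2 | obs) = 31/288 / 27/112 = 217/486

P(Z = 2 | obs) = 217/486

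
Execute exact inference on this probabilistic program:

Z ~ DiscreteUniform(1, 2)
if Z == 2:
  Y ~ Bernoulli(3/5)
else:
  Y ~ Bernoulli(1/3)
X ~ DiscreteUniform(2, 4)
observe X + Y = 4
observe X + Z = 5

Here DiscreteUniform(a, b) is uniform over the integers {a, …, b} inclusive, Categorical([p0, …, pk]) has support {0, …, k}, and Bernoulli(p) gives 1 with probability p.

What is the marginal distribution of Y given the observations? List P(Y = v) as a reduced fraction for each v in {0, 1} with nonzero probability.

Enumerate traces; 2 have nonzero weight after conditioning:
  (Z=1, Y=0, X=4) weight 1/9
  (Z=2, Y=1, X=3) weight 1/10
Group by Y:
  weight(Y=0) = 1/9
  weight(Y=1) = 1/10
Total weight = 1/9 + 1/10 = 19/90
P(Y=0 | obs) = 1/9 / 19/90 = 10/19
P(Y=1 | obs) = 1/10 / 19/90 = 9/19

P(Y=0) = 10/19, P(Y=1) = 9/19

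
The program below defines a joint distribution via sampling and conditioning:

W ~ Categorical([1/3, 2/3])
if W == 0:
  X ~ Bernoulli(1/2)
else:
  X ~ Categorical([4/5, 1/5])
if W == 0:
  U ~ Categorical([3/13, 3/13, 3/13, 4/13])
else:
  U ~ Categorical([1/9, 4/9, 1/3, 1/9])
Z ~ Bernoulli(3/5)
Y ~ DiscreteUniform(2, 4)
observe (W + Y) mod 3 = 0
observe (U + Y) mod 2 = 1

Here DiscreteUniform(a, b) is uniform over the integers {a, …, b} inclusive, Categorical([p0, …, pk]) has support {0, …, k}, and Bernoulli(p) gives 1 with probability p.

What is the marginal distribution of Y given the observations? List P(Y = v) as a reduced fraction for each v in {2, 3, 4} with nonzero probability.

Enumerate traces; 16 have nonzero weight after conditioning:
  (W=0, X=0, U=0, Z=0, Y=3) weight 1/195
  (W=0, X=0, U=0, Z=1, Y=3) weight 1/130
  (W=0, X=0, U=2, Z=0, Y=3) weight 1/195
  (W=0, X=0, U=2, Z=1, Y=3) weight 1/130
  (W=0, X=1, U=0, Z=0, Y=3) weight 1/195
  (W=0, X=1, U=0, Z=1, Y=3) weight 1/130
  (W=0, X=1, U=2, Z=0, Y=3) weight 1/195
  (W=0, X=1, U=2, Z=1, Y=3) weight 1/130
  (W=1, X=0, U=1, Z=0, Y=2) weight 64/2025
  … 7 more
Group by Y:
  weight(Y=2) = 10/81
  weight(Y=3) = 2/39
Total weight = 10/81 + 2/39 = 184/1053
P(Y=2 | obs) = 10/81 / 184/1053 = 65/92
P(Y=3 | obs) = 2/39 / 184/1053 = 27/92

P(Y=2) = 65/92, P(Y=3) = 27/92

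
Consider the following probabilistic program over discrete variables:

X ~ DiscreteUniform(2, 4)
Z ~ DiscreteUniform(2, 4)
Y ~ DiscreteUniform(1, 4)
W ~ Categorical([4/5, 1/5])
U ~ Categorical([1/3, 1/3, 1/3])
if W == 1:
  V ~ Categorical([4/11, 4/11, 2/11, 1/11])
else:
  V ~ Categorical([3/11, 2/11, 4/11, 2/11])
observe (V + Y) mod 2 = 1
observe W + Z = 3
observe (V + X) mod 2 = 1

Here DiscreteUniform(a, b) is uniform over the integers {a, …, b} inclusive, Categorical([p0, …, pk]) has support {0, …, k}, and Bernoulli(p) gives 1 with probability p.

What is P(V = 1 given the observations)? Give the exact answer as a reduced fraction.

Enumerate traces; 72 have nonzero weight after conditioning:
  (X=2, Z=2, Y=2, W=1, U=0, V=1) weight 1/1485
  (X=2, Z=2, Y=2, W=1, U=0, V=3) weight 1/5940
  (X=2, Z=2, Y=2, W=1, U=1, V=1) weight 1/1485
  (X=2, Z=2, Y=2, W=1, U=1, V=3) weight 1/5940
  (X=2, Z=2, Y=2, W=1, U=2, V=1) weight 1/1485
  (X=2, Z=2, Y=2, W=1, U=2, V=3) weight 1/5940
  (X=2, Z=2, Y=4, W=1, U=0, V=1) weight 1/1485
  (X=2, Z=2, Y=4, W=1, U=0, V=3) weight 1/5940
  (X=3, Z=2, Y=1, W=1, U=0, V=0) weight 1/1485
  (X=3, Z=2, Y=1, W=1, U=0, V=2) weight 1/2970
  … 62 more
Group by V:
  weight(V=0) = 8/495
  weight(V=1) = 4/165
  weight(V=2) = 1/55
  weight(V=3) = 1/55
Total weight = 8/495 + 4/165 + 1/55 + 1/55 = 38/495
P(V=0 | obs) = 8/495 / 38/495 = 4/19
P(V=1 | obs) = 4/165 / 38/495 = 6/19
P(V=2 | obs) = 1/55 / 38/495 = 9/38
P(V=3 | obs) = 1/55 / 38/495 = 9/38

P(V = 1 | obs) = 6/19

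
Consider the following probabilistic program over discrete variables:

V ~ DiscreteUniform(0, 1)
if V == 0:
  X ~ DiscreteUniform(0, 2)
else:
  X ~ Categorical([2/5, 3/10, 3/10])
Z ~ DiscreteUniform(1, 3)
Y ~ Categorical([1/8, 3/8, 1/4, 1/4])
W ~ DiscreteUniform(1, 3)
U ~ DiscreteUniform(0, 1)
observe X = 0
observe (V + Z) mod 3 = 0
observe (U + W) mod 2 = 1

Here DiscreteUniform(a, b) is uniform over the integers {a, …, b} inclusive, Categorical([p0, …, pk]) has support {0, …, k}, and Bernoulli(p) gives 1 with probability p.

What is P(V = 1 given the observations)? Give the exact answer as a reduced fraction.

Enumerate traces; 24 have nonzero weight after conditioning:
  (V=0, X=0, Z=3, Y=0, W=1, U=0) weight 1/864
  (V=0, X=0, Z=3, Y=0, W=2, U=1) weight 1/864
  (V=0, X=0, Z=3, Y=0, W=3, U=0) weight 1/864
  (V=0, X=0, Z=3, Y=1, W=1, U=0) weight 1/288
  (V=0, X=0, Z=3, Y=1, W=2, U=1) weight 1/288
  (V=0, X=0, Z=3, Y=1, W=3, U=0) weight 1/288
  (V=0, X=0, Z=3, Y=2, W=1, U=0) weight 1/432
  (V=0, X=0, Z=3, Y=2, W=2, U=1) weight 1/432
  (V=1, X=0, Z=2, Y=0, W=1, U=0) weight 1/720
  … 15 more
Group by V:
  weight(V=0) = 1/36
  weight(V=1) = 1/30
Total weight = 1/36 + 1/30 = 11/180
P(V=0 | obs) = 1/36 / 11/180 = 5/11
P(V=1 | obs) = 1/30 / 11/180 = 6/11

P(V = 1 | obs) = 6/11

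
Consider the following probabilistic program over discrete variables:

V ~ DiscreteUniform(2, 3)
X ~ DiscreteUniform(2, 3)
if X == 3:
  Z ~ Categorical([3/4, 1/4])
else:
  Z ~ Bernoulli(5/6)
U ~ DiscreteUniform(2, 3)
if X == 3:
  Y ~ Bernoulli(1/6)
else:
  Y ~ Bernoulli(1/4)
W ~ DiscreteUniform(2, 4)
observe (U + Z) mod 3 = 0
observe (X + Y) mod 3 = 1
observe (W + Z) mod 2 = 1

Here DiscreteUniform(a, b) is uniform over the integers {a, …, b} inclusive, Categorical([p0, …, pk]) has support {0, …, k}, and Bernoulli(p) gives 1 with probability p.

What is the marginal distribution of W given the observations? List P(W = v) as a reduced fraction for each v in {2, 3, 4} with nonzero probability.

P(W=2) = 1/5, P(W=3) = 3/5, P(W=4) = 1/5

Enumerate traces; 6 have nonzero weight after conditioning:
  (V=2, X=3, Z=0, U=3, Y=1, W=3) weight 1/192
  (V=2, X=3, Z=1, U=2, Y=1, W=2) weight 1/576
  (V=2, X=3, Z=1, U=2, Y=1, W=4) weight 1/576
  (V=3, X=3, Z=0, U=3, Y=1, W=3) weight 1/192
  (V=3, X=3, Z=1, U=2, Y=1, W=2) weight 1/576
  (V=3, X=3, Z=1, U=2, Y=1, W=4) weight 1/576
Group by W:
  weight(W=2) = 1/288
  weight(W=3) = 1/96
  weight(W=4) = 1/288
Total weight = 1/288 + 1/96 + 1/288 = 5/288
P(W=2 | obs) = 1/288 / 5/288 = 1/5
P(W=3 | obs) = 1/96 / 5/288 = 3/5
P(W=4 | obs) = 1/288 / 5/288 = 1/5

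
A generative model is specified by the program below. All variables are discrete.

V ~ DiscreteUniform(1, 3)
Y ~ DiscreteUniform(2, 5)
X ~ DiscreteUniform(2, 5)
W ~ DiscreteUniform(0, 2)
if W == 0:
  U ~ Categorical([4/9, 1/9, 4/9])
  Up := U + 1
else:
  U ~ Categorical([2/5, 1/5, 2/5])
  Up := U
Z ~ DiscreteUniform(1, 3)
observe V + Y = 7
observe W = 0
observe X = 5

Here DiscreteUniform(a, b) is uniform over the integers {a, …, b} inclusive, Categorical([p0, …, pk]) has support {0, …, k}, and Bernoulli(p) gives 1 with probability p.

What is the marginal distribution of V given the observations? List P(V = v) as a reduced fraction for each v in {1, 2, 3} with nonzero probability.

P(V=2) = 1/2, P(V=3) = 1/2

Enumerate traces; 18 have nonzero weight after conditioning:
  (V=2, Y=5, X=5, W=0, U=0, Z=1) weight 1/972
  (V=2, Y=5, X=5, W=0, U=0, Z=2) weight 1/972
  (V=2, Y=5, X=5, W=0, U=0, Z=3) weight 1/972
  (V=2, Y=5, X=5, W=0, U=1, Z=1) weight 1/3888
  (V=2, Y=5, X=5, W=0, U=1, Z=2) weight 1/3888
  (V=2, Y=5, X=5, W=0, U=1, Z=3) weight 1/3888
  (V=2, Y=5, X=5, W=0, U=2, Z=1) weight 1/972
  (V=2, Y=5, X=5, W=0, U=2, Z=2) weight 1/972
  (V=3, Y=4, X=5, W=0, U=0, Z=1) weight 1/972
  … 9 more
Group by V:
  weight(V=2) = 1/144
  weight(V=3) = 1/144
Total weight = 1/144 + 1/144 = 1/72
P(V=2 | obs) = 1/144 / 1/72 = 1/2
P(V=3 | obs) = 1/144 / 1/72 = 1/2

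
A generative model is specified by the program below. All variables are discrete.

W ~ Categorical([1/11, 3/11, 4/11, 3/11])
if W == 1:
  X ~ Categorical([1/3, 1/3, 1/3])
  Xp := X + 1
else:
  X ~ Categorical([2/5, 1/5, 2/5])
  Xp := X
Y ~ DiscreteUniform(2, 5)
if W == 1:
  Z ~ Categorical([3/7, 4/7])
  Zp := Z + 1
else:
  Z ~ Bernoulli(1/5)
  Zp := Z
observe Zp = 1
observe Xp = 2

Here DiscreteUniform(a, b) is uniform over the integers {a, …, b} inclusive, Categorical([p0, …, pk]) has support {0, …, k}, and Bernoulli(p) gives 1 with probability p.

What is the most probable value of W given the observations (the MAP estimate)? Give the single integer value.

Enumerate traces; 16 have nonzero weight after conditioning:
  (W=0, X=2, Y=2, Z=1) weight 1/550
  (W=0, X=2, Y=3, Z=1) weight 1/550
  (W=0, X=2, Y=4, Z=1) weight 1/550
  (W=0, X=2, Y=5, Z=1) weight 1/550
  (W=1, X=1, Y=2, Z=0) weight 3/308
  (W=1, X=1, Y=3, Z=0) weight 3/308
  (W=1, X=1, Y=4, Z=0) weight 3/308
  (W=1, X=1, Y=5, Z=0) weight 3/308
  (W=2, X=2, Y=2, Z=1) weight 2/275
  (W=3, X=2, Y=2, Z=1) weight 3/550
  … 6 more
Group by W:
  weight(W=0) = 2/275
  weight(W=1) = 3/77
  weight(W=2) = 8/275
  weight(W=3) = 6/275
Total weight = 2/275 + 3/77 + 8/275 + 6/275 = 17/175
P(W=0 | obs) = 2/275 / 17/175 = 14/187
P(W=1 | obs) = 3/77 / 17/175 = 75/187
P(W=2 | obs) = 8/275 / 17/175 = 56/187
P(W=3 | obs) = 6/275 / 17/175 = 42/187
argmax = 1

argmax_v P(W = v | obs) = 1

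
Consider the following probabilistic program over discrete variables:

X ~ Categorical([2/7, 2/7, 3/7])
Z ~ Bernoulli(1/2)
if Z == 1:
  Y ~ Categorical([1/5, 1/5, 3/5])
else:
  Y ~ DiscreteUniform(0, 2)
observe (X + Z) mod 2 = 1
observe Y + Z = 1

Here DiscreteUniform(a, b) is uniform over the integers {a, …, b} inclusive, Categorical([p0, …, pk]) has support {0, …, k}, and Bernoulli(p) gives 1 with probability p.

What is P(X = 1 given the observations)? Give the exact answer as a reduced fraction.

P(X = 1 | obs) = 2/5

Enumerate traces; 3 have nonzero weight after conditioning:
  (X=0, Z=1, Y=0) weight 1/35
  (X=1, Z=0, Y=1) weight 1/21
  (X=2, Z=1, Y=0) weight 3/70
Group by X:
  weight(X=0) = 1/35
  weight(X=1) = 1/21
  weight(X=2) = 3/70
Total weight = 1/35 + 1/21 + 3/70 = 5/42
P(X=0 | obs) = 1/35 / 5/42 = 6/25
P(X=1 | obs) = 1/21 / 5/42 = 2/5
P(X=2 | obs) = 3/70 / 5/42 = 9/25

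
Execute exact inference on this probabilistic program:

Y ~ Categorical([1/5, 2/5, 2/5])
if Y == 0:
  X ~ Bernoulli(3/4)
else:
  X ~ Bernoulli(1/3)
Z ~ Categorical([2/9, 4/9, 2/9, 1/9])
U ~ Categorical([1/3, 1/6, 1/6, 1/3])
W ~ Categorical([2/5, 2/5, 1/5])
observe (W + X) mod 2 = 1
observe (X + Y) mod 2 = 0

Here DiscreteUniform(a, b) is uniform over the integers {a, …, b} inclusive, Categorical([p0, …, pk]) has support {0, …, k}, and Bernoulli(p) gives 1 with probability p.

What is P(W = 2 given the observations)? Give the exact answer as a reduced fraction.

Enumerate traces; 64 have nonzero weight after conditioning:
  (Y=0, X=0, Z=0, U=0, W=1) weight 1/675
  (Y=0, X=0, Z=0, U=1, W=1) weight 1/1350
  (Y=0, X=0, Z=0, U=2, W=1) weight 1/1350
  (Y=0, X=0, Z=0, U=3, W=1) weight 1/675
  (Y=0, X=0, Z=1, U=0, W=1) weight 2/675
  (Y=0, X=0, Z=1, U=1, W=1) weight 1/675
  (Y=0, X=0, Z=1, U=2, W=1) weight 1/675
  (Y=0, X=0, Z=1, U=3, W=1) weight 2/675
  (Y=1, X=1, Z=0, U=0, W=0) weight 8/2025
  (Y=1, X=1, Z=0, U=0, W=2) weight 4/2025
  … 54 more
Group by W:
  weight(W=0) = 4/75
  weight(W=1) = 19/150
  weight(W=2) = 2/75
Total weight = 4/75 + 19/150 + 2/75 = 31/150
P(W=0 | obs) = 4/75 / 31/150 = 8/31
P(W=1 | obs) = 19/150 / 31/150 = 19/31
P(W=2 | obs) = 2/75 / 31/150 = 4/31

P(W = 2 | obs) = 4/31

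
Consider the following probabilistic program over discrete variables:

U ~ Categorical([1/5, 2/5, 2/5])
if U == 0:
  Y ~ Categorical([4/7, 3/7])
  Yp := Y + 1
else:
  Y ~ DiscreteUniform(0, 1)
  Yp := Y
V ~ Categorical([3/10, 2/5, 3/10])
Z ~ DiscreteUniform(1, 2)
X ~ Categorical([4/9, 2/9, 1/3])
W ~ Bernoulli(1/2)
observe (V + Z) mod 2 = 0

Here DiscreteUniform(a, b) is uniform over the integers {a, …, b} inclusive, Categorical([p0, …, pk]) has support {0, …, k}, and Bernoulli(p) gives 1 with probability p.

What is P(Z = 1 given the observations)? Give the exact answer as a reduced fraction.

Enumerate traces; 108 have nonzero weight after conditioning:
  (U=0, Y=0, V=0, Z=2, X=0, W=0) weight 2/525
  (U=0, Y=0, V=0, Z=2, X=0, W=1) weight 2/525
  (U=0, Y=0, V=0, Z=2, X=1, W=0) weight 1/525
  (U=0, Y=0, V=0, Z=2, X=1, W=1) weight 1/525
  (U=0, Y=0, V=0, Z=2, X=2, W=0) weight 1/350
  (U=0, Y=0, V=0, Z=2, X=2, W=1) weight 1/350
  (U=0, Y=0, V=1, Z=1, X=0, W=0) weight 8/1575
  (U=0, Y=0, V=1, Z=1, X=0, W=1) weight 8/1575
  … 100 more
Group by Z:
  weight(Z=1) = 1/5
  weight(Z=2) = 3/10
Total weight = 1/5 + 3/10 = 1/2
P(Z=1 | obs) = 1/5 / 1/2 = 2/5
P(Z=2 | obs) = 3/10 / 1/2 = 3/5

P(Z = 1 | obs) = 2/5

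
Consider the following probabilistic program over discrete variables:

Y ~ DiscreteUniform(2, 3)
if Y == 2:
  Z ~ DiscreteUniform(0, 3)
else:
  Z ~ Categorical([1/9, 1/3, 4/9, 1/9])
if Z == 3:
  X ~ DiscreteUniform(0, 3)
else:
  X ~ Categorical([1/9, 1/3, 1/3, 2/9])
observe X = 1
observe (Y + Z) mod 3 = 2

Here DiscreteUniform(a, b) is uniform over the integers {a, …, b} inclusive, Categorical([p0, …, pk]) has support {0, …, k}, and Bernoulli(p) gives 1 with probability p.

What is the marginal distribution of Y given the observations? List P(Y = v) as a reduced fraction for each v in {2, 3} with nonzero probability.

P(Y=2) = 63/127, P(Y=3) = 64/127

Enumerate traces; 3 have nonzero weight after conditioning:
  (Y=2, Z=0, X=1) weight 1/24
  (Y=2, Z=3, X=1) weight 1/32
  (Y=3, Z=2, X=1) weight 2/27
Group by Y:
  weight(Y=2) = 7/96
  weight(Y=3) = 2/27
Total weight = 7/96 + 2/27 = 127/864
P(Y=2 | obs) = 7/96 / 127/864 = 63/127
P(Y=3 | obs) = 2/27 / 127/864 = 64/127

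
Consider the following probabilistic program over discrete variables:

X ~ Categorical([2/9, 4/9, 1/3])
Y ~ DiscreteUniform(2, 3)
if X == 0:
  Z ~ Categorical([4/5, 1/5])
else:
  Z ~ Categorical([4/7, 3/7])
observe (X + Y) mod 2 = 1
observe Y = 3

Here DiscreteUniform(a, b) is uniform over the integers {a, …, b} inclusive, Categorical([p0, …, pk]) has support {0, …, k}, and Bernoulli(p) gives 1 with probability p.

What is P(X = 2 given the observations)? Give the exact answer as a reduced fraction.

P(X = 2 | obs) = 3/5

Enumerate traces; 4 have nonzero weight after conditioning:
  (X=0, Y=3, Z=0) weight 4/45
  (X=0, Y=3, Z=1) weight 1/45
  (X=2, Y=3, Z=0) weight 2/21
  (X=2, Y=3, Z=1) weight 1/14
Group by X:
  weight(X=0) = 1/9
  weight(X=2) = 1/6
Total weight = 1/9 + 1/6 = 5/18
P(X=0 | obs) = 1/9 / 5/18 = 2/5
P(X=2 | obs) = 1/6 / 5/18 = 3/5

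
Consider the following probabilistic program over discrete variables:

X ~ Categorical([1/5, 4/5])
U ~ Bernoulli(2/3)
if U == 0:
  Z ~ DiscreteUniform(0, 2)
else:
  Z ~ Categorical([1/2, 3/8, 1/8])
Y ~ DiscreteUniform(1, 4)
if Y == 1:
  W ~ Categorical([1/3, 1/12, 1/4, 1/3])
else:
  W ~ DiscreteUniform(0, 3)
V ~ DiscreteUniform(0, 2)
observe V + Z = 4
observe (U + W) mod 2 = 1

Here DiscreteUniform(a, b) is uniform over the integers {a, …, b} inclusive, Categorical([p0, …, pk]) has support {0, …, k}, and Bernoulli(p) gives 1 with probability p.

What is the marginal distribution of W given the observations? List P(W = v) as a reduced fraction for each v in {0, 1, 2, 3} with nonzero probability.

Enumerate traces; 32 have nonzero weight after conditioning:
  (X=0, U=0, Z=2, Y=1, W=1, V=2) weight 1/6480
  (X=0, U=0, Z=2, Y=1, W=3, V=2) weight 1/1620
  (X=0, U=0, Z=2, Y=2, W=1, V=2) weight 1/2160
  (X=0, U=0, Z=2, Y=2, W=3, V=2) weight 1/2160
  (X=0, U=0, Z=2, Y=3, W=1, V=2) weight 1/2160
  (X=0, U=0, Z=2, Y=3, W=3, V=2) weight 1/2160
  (X=0, U=0, Z=2, Y=4, W=1, V=2) weight 1/2160
  (X=0, U=0, Z=2, Y=4, W=3, V=2) weight 1/2160
  (X=0, U=1, Z=2, Y=1, W=0, V=2) weight 1/2160
  (X=0, U=1, Z=2, Y=1, W=2, V=2) weight 1/2880
  … 22 more
Group by W:
  weight(W=0) = 13/1728
  weight(W=1) = 5/648
  weight(W=2) = 1/144
  weight(W=3) = 13/1296
Total weight = 13/1728 + 5/648 + 1/144 + 13/1296 = 167/5184
P(W=0 | obs) = 13/1728 / 167/5184 = 39/167
P(W=1 | obs) = 5/648 / 167/5184 = 40/167
P(W=2 | obs) = 1/144 / 167/5184 = 36/167
P(W=3 | obs) = 13/1296 / 167/5184 = 52/167

P(W=0) = 39/167, P(W=1) = 40/167, P(W=2) = 36/167, P(W=3) = 52/167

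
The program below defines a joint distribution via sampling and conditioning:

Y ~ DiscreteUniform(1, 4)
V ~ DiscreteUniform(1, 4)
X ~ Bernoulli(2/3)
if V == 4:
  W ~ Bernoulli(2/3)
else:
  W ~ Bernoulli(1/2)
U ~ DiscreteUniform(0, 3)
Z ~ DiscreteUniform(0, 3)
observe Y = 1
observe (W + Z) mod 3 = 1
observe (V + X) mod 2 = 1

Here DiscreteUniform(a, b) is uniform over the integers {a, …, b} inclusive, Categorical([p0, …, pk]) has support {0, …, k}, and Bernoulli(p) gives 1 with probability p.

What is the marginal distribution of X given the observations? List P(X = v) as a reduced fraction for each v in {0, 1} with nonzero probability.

Enumerate traces; 48 have nonzero weight after conditioning:
  (Y=1, V=1, X=0, W=0, U=0, Z=1) weight 1/1536
  (Y=1, V=1, X=0, W=0, U=1, Z=1) weight 1/1536
  (Y=1, V=1, X=0, W=0, U=2, Z=1) weight 1/1536
  (Y=1, V=1, X=0, W=0, U=3, Z=1) weight 1/1536
  (Y=1, V=1, X=0, W=1, U=0, Z=0) weight 1/1536
  (Y=1, V=1, X=0, W=1, U=0, Z=3) weight 1/1536
  (Y=1, V=1, X=0, W=1, U=1, Z=0) weight 1/1536
  (Y=1, V=1, X=0, W=1, U=1, Z=3) weight 1/1536
  (Y=1, V=2, X=1, W=0, U=0, Z=1) weight 1/768
  … 39 more
Group by X:
  weight(X=0) = 1/64
  weight(X=1) = 19/576
Total weight = 1/64 + 19/576 = 7/144
P(X=0 | obs) = 1/64 / 7/144 = 9/28
P(X=1 | obs) = 19/576 / 7/144 = 19/28

P(X=0) = 9/28, P(X=1) = 19/28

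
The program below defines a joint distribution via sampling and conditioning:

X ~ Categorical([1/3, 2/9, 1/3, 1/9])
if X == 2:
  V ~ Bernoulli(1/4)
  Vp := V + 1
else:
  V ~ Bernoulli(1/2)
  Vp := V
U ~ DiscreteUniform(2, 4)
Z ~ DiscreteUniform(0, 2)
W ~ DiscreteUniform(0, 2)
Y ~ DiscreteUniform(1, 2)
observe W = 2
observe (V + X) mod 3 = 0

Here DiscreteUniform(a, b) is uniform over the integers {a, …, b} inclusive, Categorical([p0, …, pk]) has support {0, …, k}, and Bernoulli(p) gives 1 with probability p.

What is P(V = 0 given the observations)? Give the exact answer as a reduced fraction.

P(V = 0 | obs) = 8/11

Enumerate traces; 54 have nonzero weight after conditioning:
  (X=0, V=0, U=2, Z=0, W=2, Y=1) weight 1/324
  (X=0, V=0, U=2, Z=0, W=2, Y=2) weight 1/324
  (X=0, V=0, U=2, Z=1, W=2, Y=1) weight 1/324
  (X=0, V=0, U=2, Z=1, W=2, Y=2) weight 1/324
  (X=0, V=0, U=2, Z=2, W=2, Y=1) weight 1/324
  (X=0, V=0, U=2, Z=2, W=2, Y=2) weight 1/324
  (X=0, V=0, U=3, Z=0, W=2, Y=1) weight 1/324
  (X=0, V=0, U=3, Z=0, W=2, Y=2) weight 1/324
  (X=2, V=1, U=2, Z=0, W=2, Y=1) weight 1/648
  … 45 more
Group by V:
  weight(V=0) = 2/27
  weight(V=1) = 1/36
Total weight = 2/27 + 1/36 = 11/108
P(V=0 | obs) = 2/27 / 11/108 = 8/11
P(V=1 | obs) = 1/36 / 11/108 = 3/11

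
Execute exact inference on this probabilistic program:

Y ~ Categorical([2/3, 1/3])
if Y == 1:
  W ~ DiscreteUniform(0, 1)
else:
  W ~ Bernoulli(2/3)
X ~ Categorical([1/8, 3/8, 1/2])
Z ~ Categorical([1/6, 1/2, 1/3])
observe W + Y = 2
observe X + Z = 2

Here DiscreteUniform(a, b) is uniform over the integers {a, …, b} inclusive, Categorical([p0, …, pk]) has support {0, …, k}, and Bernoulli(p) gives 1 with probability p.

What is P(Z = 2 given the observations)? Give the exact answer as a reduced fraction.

Enumerate traces; 3 have nonzero weight after conditioning:
  (Y=1, W=1, X=0, Z=2) weight 1/144
  (Y=1, W=1, X=1, Z=1) weight 1/32
  (Y=1, W=1, X=2, Z=0) weight 1/72
Group by Z:
  weight(Z=0) = 1/72
  weight(Z=1) = 1/32
  weight(Z=2) = 1/144
Total weight = 1/72 + 1/32 + 1/144 = 5/96
P(Z=0 | obs) = 1/72 / 5/96 = 4/15
P(Z=1 | obs) = 1/32 / 5/96 = 3/5
P(Z=2 | obs) = 1/144 / 5/96 = 2/15

P(Z = 2 | obs) = 2/15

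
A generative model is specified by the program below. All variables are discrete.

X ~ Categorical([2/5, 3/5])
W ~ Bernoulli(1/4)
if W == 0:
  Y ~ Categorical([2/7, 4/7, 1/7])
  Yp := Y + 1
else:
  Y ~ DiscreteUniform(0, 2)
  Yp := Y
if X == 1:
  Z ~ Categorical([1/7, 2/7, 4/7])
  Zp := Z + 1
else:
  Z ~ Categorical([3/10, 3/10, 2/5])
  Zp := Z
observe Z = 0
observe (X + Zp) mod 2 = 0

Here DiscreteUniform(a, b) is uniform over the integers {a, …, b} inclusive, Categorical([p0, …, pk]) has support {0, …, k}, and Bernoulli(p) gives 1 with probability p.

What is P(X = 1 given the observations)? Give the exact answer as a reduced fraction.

Enumerate traces; 12 have nonzero weight after conditioning:
  (X=0, W=0, Y=0, Z=0) weight 9/350
  (X=0, W=0, Y=1, Z=0) weight 9/175
  (X=0, W=0, Y=2, Z=0) weight 9/700
  (X=0, W=1, Y=0, Z=0) weight 1/100
  (X=0, W=1, Y=1, Z=0) weight 1/100
  (X=0, W=1, Y=2, Z=0) weight 1/100
  (X=1, W=0, Y=0, Z=0) weight 9/490
  (X=1, W=0, Y=1, Z=0) weight 9/245
  … 4 more
Group by X:
  weight(X=0) = 3/25
  weight(X=1) = 3/35
Total weight = 3/25 + 3/35 = 36/175
P(X=0 | obs) = 3/25 / 36/175 = 7/12
P(X=1 | obs) = 3/35 / 36/175 = 5/12

P(X = 1 | obs) = 5/12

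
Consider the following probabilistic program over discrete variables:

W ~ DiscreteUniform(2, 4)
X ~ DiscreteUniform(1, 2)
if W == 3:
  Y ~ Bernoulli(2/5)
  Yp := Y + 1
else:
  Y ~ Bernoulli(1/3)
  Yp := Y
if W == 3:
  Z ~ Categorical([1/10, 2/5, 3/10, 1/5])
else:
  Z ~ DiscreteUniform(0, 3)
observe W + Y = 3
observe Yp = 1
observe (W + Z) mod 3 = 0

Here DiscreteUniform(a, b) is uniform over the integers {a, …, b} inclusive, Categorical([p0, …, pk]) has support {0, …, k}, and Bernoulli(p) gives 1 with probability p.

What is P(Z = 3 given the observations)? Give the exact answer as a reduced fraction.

Enumerate traces; 6 have nonzero weight after conditioning:
  (W=2, X=1, Y=1, Z=1) weight 1/72
  (W=2, X=2, Y=1, Z=1) weight 1/72
  (W=3, X=1, Y=0, Z=0) weight 1/100
  (W=3, X=1, Y=0, Z=3) weight 1/50
  (W=3, X=2, Y=0, Z=0) weight 1/100
  (W=3, X=2, Y=0, Z=3) weight 1/50
Group by Z:
  weight(Z=0) = 1/50
  weight(Z=1) = 1/36
  weight(Z=3) = 1/25
Total weight = 1/50 + 1/36 + 1/25 = 79/900
P(Z=0 | obs) = 1/50 / 79/900 = 18/79
P(Z=1 | obs) = 1/36 / 79/900 = 25/79
P(Z=3 | obs) = 1/25 / 79/900 = 36/79

P(Z = 3 | obs) = 36/79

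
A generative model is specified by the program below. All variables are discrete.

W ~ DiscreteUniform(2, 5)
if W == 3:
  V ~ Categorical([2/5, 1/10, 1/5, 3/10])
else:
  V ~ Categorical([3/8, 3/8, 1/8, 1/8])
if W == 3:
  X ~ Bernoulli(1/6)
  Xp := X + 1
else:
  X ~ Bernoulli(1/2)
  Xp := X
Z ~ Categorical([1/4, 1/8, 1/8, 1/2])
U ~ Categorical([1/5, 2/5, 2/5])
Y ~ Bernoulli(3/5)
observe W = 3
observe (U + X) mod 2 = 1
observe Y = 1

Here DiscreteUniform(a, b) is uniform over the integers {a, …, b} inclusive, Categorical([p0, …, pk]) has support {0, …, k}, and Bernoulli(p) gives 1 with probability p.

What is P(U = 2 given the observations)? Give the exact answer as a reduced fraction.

P(U = 2 | obs) = 2/13

Enumerate traces; 48 have nonzero weight after conditioning:
  (W=3, V=0, X=0, Z=0, U=1, Y=1) weight 1/200
  (W=3, V=0, X=0, Z=1, U=1, Y=1) weight 1/400
  (W=3, V=0, X=0, Z=2, U=1, Y=1) weight 1/400
  (W=3, V=0, X=0, Z=3, U=1, Y=1) weight 1/100
  (W=3, V=0, X=1, Z=0, U=0, Y=1) weight 1/2000
  (W=3, V=0, X=1, Z=0, U=2, Y=1) weight 1/1000
  (W=3, V=0, X=1, Z=1, U=0, Y=1) weight 1/4000
  (W=3, V=0, X=1, Z=1, U=2, Y=1) weight 1/2000
  … 40 more
Group by U:
  weight(U=0) = 1/200
  weight(U=1) = 1/20
  weight(U=2) = 1/100
Total weight = 1/200 + 1/20 + 1/100 = 13/200
P(U=0 | obs) = 1/200 / 13/200 = 1/13
P(U=1 | obs) = 1/20 / 13/200 = 10/13
P(U=2 | obs) = 1/100 / 13/200 = 2/13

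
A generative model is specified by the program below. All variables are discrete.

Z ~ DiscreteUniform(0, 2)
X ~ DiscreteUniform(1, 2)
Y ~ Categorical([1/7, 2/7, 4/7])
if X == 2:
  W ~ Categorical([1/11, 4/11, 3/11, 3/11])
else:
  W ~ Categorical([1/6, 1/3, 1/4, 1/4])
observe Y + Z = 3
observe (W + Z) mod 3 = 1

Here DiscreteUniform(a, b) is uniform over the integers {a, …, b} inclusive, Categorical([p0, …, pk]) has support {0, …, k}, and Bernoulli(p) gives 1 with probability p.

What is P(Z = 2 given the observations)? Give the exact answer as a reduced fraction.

P(Z = 2 | obs) = 69/275

Enumerate traces; 6 have nonzero weight after conditioning:
  (Z=1, X=1, Y=2, W=0) weight 1/63
  (Z=1, X=1, Y=2, W=3) weight 1/42
  (Z=1, X=2, Y=2, W=0) weight 2/231
  (Z=1, X=2, Y=2, W=3) weight 2/77
  (Z=2, X=1, Y=1, W=2) weight 1/84
  (Z=2, X=2, Y=1, W=2) weight 1/77
Group by Z:
  weight(Z=1) = 103/1386
  weight(Z=2) = 23/924
Total weight = 103/1386 + 23/924 = 25/252
P(Z=1 | obs) = 103/1386 / 25/252 = 206/275
P(Z=2 | obs) = 23/924 / 25/252 = 69/275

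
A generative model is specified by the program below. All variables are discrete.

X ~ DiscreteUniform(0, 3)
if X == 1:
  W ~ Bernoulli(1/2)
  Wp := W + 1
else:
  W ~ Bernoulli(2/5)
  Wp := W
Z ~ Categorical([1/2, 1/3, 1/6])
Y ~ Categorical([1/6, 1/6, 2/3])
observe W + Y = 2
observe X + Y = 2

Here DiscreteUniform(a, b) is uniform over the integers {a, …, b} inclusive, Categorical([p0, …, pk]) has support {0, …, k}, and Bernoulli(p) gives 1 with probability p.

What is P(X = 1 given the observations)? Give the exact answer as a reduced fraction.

Enumerate traces; 6 have nonzero weight after conditioning:
  (X=0, W=0, Z=0, Y=2) weight 1/20
  (X=0, W=0, Z=1, Y=2) weight 1/30
  (X=0, W=0, Z=2, Y=2) weight 1/60
  (X=1, W=1, Z=0, Y=1) weight 1/96
  (X=1, W=1, Z=1, Y=1) weight 1/144
  (X=1, W=1, Z=2, Y=1) weight 1/288
Group by X:
  weight(X=0) = 1/10
  weight(X=1) = 1/48
Total weight = 1/10 + 1/48 = 29/240
P(X=0 | obs) = 1/10 / 29/240 = 24/29
P(X=1 | obs) = 1/48 / 29/240 = 5/29

P(X = 1 | obs) = 5/29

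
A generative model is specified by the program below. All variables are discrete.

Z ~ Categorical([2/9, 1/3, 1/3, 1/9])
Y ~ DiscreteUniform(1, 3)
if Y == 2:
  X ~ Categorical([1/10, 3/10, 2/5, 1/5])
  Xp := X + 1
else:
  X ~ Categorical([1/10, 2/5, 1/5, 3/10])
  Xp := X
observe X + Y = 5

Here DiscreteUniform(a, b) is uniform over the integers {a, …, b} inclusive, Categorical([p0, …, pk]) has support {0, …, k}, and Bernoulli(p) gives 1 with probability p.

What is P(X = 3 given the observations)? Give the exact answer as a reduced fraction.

P(X = 3 | obs) = 1/2

Enumerate traces; 8 have nonzero weight after conditioning:
  (Z=0, Y=2, X=3) weight 2/135
  (Z=0, Y=3, X=2) weight 2/135
  (Z=1, Y=2, X=3) weight 1/45
  (Z=1, Y=3, X=2) weight 1/45
  (Z=2, Y=2, X=3) weight 1/45
  (Z=2, Y=3, X=2) weight 1/45
  (Z=3, Y=2, X=3) weight 1/135
  (Z=3, Y=3, X=2) weight 1/135
Group by X:
  weight(X=2) = 1/15
  weight(X=3) = 1/15
Total weight = 1/15 + 1/15 = 2/15
P(X=2 | obs) = 1/15 / 2/15 = 1/2
P(X=3 | obs) = 1/15 / 2/15 = 1/2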